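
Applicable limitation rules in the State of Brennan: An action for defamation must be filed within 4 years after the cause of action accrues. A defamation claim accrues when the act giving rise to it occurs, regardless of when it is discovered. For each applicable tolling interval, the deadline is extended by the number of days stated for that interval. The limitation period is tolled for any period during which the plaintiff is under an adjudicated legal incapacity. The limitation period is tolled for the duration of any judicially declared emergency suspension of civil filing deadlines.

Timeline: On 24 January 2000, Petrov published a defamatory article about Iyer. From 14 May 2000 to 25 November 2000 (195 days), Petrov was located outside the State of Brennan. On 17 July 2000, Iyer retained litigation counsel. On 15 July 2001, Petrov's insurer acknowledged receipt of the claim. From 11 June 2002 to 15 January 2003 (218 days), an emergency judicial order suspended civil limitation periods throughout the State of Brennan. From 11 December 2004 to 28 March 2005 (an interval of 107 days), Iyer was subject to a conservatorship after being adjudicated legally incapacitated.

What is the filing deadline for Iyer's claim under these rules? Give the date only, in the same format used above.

The claim accrued on 24 January 2000, when the wrongful act occurred.
4 years from 24 January 2000 is 24 January 2004.
Because the emergency suspension of filing deadlines ran from 11 June 2002 to 15 January 2003, the deadline is extended by 218 days to 29 August 2004.
The plaintiff's legal incapacity starting 11 December 2004 came too late — the period had run on 29 August 2004 — and so does not extend the deadline.
Although the defendant's absence ran from 14 May 2000 to 25 November 2000, the stated rules do not make that a tolling event, so it is disregarded.
None of the other events listed affects the running of the period under the stated rules.

29 August 2004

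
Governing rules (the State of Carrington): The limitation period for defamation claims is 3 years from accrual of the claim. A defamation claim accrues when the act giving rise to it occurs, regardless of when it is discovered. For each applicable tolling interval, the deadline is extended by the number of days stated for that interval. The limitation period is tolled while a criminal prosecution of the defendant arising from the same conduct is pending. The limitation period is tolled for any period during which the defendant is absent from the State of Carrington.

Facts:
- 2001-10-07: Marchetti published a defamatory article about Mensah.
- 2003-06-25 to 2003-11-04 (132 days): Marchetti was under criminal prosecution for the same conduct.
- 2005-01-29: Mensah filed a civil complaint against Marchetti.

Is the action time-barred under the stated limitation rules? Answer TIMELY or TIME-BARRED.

TIMELY

The claim accrued on 2001-10-07, the date of the act.
3 years from 2001-10-07 is 2004-10-07.
The pending criminal prosecution from 2003-06-25 to 2003-11-04 tolled the period for 132 days, extending the deadline to 2005-02-16.
Filing on 2005-01-29 beat the 2005-02-16 deadline — the action is timely.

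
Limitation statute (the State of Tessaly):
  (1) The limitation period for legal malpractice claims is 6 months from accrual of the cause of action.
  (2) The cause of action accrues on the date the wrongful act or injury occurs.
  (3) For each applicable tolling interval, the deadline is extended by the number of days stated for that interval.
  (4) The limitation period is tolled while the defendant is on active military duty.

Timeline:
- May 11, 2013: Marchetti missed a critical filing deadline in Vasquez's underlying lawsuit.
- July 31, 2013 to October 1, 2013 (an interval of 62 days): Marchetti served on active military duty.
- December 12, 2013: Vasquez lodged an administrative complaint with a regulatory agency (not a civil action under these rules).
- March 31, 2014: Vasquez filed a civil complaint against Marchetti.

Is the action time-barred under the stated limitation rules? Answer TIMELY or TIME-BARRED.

The claim accrued on May 11, 2013, when the wrongful act occurred.
Adding the 6 months base period to May 11, 2013 gives a deadline of November 11, 2013, before any tolling.
Because the defendant's active military service ran from July 31, 2013 to October 1, 2013, the deadline is extended by 62 days to January 12, 2014.
None of the other events listed affects the running of the period under the stated rules.
Vasquez filed on March 31, 2014, after the January 12, 2014 deadline, so the action is time-barred.

TIME-BARRED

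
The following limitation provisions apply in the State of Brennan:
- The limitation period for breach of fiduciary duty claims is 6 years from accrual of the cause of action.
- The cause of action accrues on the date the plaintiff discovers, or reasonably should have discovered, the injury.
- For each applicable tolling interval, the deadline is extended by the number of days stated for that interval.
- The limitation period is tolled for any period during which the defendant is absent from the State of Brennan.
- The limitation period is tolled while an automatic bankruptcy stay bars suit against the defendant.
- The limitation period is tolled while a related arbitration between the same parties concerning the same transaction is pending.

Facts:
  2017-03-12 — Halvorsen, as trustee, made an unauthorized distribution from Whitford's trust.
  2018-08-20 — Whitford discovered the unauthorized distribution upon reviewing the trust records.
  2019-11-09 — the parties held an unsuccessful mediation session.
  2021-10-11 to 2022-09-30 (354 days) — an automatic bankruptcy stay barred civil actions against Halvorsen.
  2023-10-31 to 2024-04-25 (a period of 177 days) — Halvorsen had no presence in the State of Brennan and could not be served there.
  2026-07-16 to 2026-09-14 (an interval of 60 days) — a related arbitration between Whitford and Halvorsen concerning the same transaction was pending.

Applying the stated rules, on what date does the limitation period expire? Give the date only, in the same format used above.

The claim did not accrue until Whitford discovered the injury on 2018-08-20; the 2017-03-12 act date does not start the clock under the stated rule.
The untolled deadline — 6 years after 2018-08-20 — is 2024-08-20.
Because the automatic bankruptcy stay ran from 2021-10-11 to 2022-09-30, the deadline is extended by 354 days to 2025-08-09.
The period was tolled for 177 days by the defendant's absence from the jurisdiction (2023-10-31 to 2024-04-25), pushing the deadline to 2026-02-02.
By the time the pending related arbitration began on 2026-07-16, the limitation period had already expired on 2026-02-02; that interval cannot revive it.
None of the other events listed affects the running of the period under the stated rules.

2026-02-02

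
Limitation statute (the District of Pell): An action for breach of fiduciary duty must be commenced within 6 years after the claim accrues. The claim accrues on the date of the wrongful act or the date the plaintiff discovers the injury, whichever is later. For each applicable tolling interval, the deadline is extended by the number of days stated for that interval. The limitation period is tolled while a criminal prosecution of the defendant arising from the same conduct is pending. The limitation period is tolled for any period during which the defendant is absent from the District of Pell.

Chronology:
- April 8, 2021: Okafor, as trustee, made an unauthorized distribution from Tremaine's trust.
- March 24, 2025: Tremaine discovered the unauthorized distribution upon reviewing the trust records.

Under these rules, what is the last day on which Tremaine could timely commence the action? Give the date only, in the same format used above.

Taking the later of the act (April 8, 2021) and discovery (March 24, 2025), the claim accrued on March 24, 2025.
6 years from March 24, 2025 is March 24, 2031.

March 24, 2031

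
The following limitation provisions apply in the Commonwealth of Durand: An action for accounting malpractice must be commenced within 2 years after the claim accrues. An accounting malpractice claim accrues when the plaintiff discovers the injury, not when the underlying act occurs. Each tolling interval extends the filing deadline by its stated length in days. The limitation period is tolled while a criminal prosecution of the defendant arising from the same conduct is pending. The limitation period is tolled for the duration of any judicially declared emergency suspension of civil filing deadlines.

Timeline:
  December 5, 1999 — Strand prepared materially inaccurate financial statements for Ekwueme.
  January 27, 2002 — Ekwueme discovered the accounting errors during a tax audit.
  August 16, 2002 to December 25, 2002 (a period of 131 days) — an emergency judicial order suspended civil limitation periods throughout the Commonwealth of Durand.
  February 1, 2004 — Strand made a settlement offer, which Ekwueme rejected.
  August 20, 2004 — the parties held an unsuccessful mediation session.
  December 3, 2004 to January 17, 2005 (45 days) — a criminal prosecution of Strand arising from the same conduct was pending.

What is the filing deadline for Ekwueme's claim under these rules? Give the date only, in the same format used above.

Under the discovery rule, the claim accrued on January 27, 2002, when Ekwueme discovered the injury — not on the December 5, 1999 date of the underlying act.
Adding the 2 years base period to January 27, 2002 gives a deadline of January 27, 2004, before any tolling.
The emergency suspension of filing deadlines from August 16, 2002 to December 25, 2002 tolled the period for 131 days, extending the deadline to June 6, 2004.
The pending criminal prosecution from December 3, 2004 to January 17, 2005 began after the period had already run on June 6, 2004, so it has no tolling effect.
None of the other events listed affects the running of the period under the stated rules.

June 6, 2004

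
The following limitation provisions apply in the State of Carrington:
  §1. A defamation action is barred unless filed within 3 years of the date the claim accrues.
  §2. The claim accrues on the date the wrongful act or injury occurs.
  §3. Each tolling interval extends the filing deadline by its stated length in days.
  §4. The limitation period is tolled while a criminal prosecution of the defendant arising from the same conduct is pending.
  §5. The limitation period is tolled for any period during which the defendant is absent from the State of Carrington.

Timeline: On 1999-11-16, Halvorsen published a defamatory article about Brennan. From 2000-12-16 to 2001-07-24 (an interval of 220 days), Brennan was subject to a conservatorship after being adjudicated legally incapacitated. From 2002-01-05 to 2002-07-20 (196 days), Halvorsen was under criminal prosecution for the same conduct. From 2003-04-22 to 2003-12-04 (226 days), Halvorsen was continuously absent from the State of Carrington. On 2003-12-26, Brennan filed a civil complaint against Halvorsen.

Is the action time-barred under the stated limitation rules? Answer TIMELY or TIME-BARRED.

The claim accrued on 1999-11-16, the date of the act.
3 years from 1999-11-16 is 2002-11-16.
The pending criminal prosecution from 2002-01-05 to 2002-07-20 tolled the period for 196 days, extending the deadline to 2003-05-31.
Because the defendant's absence from the jurisdiction ran from 2003-04-22 to 2003-12-04, the deadline is extended by 226 days to 2004-01-12.
No stated provision tolls the period for the plaintiff's incapacity, so the interval from 2000-12-16 to 2001-07-24 has no effect on the deadline.
Brennan filed on 2003-12-26, before the 2004-01-12 deadline, so the action is timely.

TIMELY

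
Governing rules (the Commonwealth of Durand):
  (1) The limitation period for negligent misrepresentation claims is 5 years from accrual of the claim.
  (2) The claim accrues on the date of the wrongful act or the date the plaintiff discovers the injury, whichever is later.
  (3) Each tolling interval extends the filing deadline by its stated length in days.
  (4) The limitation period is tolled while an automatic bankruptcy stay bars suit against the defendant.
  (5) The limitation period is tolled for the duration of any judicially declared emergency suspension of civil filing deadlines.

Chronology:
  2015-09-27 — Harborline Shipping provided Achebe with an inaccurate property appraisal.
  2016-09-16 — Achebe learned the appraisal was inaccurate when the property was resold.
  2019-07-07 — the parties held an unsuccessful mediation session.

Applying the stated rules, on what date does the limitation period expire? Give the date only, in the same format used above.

Taking the later of the act (2015-09-27) and discovery (2016-09-16), the claim accrued on 2016-09-16.
Adding the 5 years base period to 2016-09-16 gives a deadline of 2021-09-16, before any tolling.
Nothing else in the chronology tolls or restarts the period.

2021-09-16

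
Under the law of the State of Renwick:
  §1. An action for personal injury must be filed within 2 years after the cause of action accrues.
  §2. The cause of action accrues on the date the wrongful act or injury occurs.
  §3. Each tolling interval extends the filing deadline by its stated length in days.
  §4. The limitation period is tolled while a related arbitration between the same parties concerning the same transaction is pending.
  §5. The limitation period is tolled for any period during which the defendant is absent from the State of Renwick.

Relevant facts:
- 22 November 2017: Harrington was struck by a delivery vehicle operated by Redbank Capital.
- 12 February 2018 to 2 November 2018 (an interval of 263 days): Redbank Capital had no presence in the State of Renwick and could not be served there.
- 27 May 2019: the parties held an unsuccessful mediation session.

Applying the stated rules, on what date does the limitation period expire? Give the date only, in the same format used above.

11 August 2020

The claim accrued on 22 November 2017, when the wrongful act occurred.
2 years from 22 November 2017 is 22 November 2019.
Because the defendant's absence from the jurisdiction ran from 12 February 2018 to 2 November 2018, the deadline is extended by 263 days to 11 August 2020.
Nothing else in the chronology tolls or restarts the period.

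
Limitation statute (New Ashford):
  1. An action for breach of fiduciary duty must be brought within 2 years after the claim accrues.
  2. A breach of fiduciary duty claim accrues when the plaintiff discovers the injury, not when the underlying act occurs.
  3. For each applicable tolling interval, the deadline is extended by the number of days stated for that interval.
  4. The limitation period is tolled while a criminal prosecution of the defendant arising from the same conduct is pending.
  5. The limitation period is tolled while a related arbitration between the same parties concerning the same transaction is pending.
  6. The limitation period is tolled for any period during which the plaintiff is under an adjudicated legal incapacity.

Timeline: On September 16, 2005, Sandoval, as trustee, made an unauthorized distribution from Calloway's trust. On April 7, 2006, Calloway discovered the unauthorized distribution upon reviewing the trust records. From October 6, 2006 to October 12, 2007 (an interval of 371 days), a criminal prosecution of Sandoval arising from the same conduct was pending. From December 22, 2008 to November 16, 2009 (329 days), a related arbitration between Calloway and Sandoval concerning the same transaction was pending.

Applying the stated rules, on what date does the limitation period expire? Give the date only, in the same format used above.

March 8, 2010

Accrual is tied to discovery, so the period began on April 7, 2006 rather than on September 16, 2005 when the act occurred.
The untolled deadline — 2 years after April 7, 2006 — is April 7, 2008.
The pending criminal prosecution from October 6, 2006 to October 12, 2007 tolled the period for 371 days, extending the deadline to April 13, 2009.
The period was tolled for 329 days by the pending related arbitration (December 22, 2008 to November 16, 2009), pushing the deadline to March 8, 2010.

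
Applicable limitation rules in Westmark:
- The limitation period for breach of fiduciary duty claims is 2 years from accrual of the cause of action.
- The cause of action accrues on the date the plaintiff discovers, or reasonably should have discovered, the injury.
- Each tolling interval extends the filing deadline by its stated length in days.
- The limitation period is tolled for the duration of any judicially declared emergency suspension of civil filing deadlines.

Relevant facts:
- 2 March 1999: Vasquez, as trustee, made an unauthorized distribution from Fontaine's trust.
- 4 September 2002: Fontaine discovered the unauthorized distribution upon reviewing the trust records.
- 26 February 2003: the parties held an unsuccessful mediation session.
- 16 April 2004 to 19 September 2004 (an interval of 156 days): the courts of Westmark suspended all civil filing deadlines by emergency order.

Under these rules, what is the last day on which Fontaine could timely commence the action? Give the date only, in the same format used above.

Accrual is tied to discovery, so the period began on 4 September 2002 rather than on 2 March 1999 when the act occurred.
2 years from 4 September 2002 is 4 September 2004.
The emergency suspension of filing deadlines from 16 April 2004 to 19 September 2004 tolled the period for 156 days, extending the deadline to 7 February 2005.
None of the other events listed affects the running of the period under the stated rules.

7 February 2005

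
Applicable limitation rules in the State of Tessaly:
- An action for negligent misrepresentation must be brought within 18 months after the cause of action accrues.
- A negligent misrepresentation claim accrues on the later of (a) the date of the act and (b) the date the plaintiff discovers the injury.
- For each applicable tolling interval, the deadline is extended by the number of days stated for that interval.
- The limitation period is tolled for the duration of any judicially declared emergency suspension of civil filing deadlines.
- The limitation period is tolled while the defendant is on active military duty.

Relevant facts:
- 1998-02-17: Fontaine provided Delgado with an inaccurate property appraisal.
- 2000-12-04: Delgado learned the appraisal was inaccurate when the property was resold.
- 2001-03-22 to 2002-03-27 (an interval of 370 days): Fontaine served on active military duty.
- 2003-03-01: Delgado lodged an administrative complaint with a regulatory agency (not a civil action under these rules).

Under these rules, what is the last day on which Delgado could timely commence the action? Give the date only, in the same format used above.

Taking the later of the act (1998-02-17) and discovery (2000-12-04), the claim accrued on 2000-12-04.
18 months from 2000-12-04 is 2002-06-04.
Because the defendant's active military service ran from 2001-03-22 to 2002-03-27, the deadline is extended by 370 days to 2003-06-09.
Nothing else in the chronology tolls or restarts the period.

2003-06-09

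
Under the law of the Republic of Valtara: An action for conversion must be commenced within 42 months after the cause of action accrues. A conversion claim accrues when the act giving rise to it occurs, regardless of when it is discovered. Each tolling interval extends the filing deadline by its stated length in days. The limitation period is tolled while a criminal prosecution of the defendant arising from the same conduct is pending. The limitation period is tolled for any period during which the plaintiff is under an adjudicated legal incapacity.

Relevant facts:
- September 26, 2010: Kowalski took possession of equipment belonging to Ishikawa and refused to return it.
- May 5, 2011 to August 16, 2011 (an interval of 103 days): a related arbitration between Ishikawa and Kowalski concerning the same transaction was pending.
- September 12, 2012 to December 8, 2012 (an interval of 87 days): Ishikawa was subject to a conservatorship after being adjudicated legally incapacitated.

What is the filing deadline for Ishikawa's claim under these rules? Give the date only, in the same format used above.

The claim accrued on September 26, 2010, when the wrongful act occurred.
Adding the 42 months base period to September 26, 2010 gives a deadline of March 26, 2014, before any tolling.
The plaintiff's legal incapacity from September 12, 2012 to December 8, 2012 tolled the period for 87 days, extending the deadline to June 21, 2014.
Although a pending arbitration ran from May 5, 2011 to August 16, 2011, the stated rules do not make that a tolling event, so it is disregarded.

June 21, 2014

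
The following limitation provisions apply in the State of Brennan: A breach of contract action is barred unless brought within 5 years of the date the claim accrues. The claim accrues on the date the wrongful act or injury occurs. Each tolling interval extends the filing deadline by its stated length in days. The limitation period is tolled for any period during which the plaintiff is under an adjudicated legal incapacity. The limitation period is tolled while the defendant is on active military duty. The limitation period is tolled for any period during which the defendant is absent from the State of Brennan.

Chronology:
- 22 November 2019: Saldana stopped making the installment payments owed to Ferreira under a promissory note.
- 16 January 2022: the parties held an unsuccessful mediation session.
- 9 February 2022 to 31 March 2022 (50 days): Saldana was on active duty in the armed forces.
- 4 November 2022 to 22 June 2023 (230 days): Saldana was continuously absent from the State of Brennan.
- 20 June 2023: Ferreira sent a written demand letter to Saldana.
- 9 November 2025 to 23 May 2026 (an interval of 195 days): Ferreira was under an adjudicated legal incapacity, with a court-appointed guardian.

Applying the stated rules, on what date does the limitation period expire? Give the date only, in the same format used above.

The claim accrued on 22 November 2019, the date of the act.
The untolled deadline — 5 years after 22 November 2019 — is 22 November 2024.
The defendant's active military service from 9 February 2022 to 31 March 2022 tolled the period for 50 days, extending the deadline to 11 January 2025.
The period was tolled for 230 days by the defendant's absence from the jurisdiction (4 November 2022 to 22 June 2023), pushing the deadline to 29 August 2025.
The plaintiff's legal incapacity from 9 November 2025 to 23 May 2026 began after the period had already run on 29 August 2025, so it has no tolling effect.
Nothing else in the chronology tolls or restarts the period.

29 August 2025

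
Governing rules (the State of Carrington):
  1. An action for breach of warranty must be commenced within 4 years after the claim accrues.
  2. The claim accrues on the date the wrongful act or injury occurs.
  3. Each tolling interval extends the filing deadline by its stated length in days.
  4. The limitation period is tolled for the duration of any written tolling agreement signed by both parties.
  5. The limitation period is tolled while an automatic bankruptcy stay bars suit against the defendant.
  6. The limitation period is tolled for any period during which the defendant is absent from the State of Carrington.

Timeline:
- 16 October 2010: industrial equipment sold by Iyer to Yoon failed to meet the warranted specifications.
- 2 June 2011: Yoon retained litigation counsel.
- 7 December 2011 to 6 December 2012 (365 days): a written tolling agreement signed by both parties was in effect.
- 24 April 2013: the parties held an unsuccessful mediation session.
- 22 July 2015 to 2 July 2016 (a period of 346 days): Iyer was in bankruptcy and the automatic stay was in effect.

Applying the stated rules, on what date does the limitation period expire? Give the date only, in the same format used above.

26 September 2016

The limitation period began to run on 16 October 2010.
4 years from 16 October 2010 is 16 October 2014.
The period was tolled for 365 days by the written tolling agreement (7 December 2011 to 6 December 2012), pushing the deadline to 16 October 2015.
Because the automatic bankruptcy stay ran from 22 July 2015 to 2 July 2016, the deadline is extended by 346 days to 26 September 2016.
The other events in the timeline have no effect on the limitation period under the stated rules.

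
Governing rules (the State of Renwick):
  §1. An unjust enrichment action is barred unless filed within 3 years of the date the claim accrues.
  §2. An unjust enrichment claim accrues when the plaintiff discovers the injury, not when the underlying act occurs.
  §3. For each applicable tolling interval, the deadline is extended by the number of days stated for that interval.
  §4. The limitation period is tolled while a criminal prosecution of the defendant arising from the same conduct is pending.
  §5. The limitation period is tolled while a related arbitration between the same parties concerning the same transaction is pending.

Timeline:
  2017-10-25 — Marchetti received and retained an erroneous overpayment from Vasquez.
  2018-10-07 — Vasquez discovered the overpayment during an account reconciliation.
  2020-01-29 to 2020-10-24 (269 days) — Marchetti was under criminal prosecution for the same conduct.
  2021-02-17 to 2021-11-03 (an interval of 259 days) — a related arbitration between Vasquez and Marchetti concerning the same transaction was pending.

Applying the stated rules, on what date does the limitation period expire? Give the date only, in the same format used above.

2023-03-19

Accrual is tied to discovery, so the period began on 2018-10-07 rather than on 2017-10-25 when the act occurred.
3 years from 2018-10-07 is 2021-10-07.
The period was tolled for 269 days by the pending criminal prosecution (2020-01-29 to 2020-10-24), pushing the deadline to 2022-07-03.
Because the pending related arbitration ran from 2021-02-17 to 2021-11-03, the deadline is extended by 259 days to 2023-03-19.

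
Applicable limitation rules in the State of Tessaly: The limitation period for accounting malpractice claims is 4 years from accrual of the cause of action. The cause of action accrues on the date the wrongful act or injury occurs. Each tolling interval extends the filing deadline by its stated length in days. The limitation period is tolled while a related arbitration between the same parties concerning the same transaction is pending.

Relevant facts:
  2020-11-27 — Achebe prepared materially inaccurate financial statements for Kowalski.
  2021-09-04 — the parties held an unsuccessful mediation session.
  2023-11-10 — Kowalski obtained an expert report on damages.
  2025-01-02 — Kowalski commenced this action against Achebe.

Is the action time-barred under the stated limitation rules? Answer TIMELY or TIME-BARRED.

TIME-BARRED

The limitation period began to run on 2020-11-27.
4 years from 2020-11-27 is 2024-11-27.
The other events in the timeline have no effect on the limitation period under the stated rules.
Filing on 2025-01-02 missed the 2024-11-27 deadline — the action is time-barred.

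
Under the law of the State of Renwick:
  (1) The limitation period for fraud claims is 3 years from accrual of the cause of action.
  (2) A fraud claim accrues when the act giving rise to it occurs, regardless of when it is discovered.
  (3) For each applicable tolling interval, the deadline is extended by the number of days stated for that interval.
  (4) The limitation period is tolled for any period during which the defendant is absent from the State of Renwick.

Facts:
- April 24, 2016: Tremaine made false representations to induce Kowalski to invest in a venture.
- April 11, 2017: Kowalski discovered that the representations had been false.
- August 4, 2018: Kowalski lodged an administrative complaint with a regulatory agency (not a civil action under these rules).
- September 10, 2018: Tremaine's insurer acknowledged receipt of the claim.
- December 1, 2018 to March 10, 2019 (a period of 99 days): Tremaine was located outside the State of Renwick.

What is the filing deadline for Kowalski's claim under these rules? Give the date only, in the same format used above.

Because the rule ties accrual to occurrence, the claim accrued on April 24, 2016, not on the April 11, 2017 discovery date.
3 years from April 24, 2016 is April 24, 2019.
The defendant's absence from the jurisdiction from December 1, 2018 to March 10, 2019 tolled the period for 99 days, extending the deadline to August 1, 2019.
None of the other events listed affects the running of the period under the stated rules.

August 1, 2019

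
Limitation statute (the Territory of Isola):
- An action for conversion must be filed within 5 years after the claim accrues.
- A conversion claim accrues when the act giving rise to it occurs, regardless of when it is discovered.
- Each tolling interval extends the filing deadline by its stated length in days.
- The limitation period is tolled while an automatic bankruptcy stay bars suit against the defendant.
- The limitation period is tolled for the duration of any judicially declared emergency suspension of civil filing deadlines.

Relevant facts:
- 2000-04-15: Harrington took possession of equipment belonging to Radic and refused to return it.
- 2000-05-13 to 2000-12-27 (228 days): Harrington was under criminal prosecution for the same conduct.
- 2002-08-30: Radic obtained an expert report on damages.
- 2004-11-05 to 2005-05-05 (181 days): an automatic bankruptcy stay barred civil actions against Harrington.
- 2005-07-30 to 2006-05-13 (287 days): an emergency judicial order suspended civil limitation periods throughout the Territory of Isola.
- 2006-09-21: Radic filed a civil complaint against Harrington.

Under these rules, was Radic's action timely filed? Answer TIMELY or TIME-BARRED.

The claim accrued on 2000-04-15, when the wrongful act occurred.
Adding the 5 years base period to 2000-04-15 gives a deadline of 2005-04-15, before any tolling.
The automatic bankruptcy stay from 2004-11-05 to 2005-05-05 tolled the period for 181 days, extending the deadline to 2005-10-13.
The period was tolled for 287 days by the emergency suspension of filing deadlines (2005-07-30 to 2006-05-13), pushing the deadline to 2006-07-27.
The pending criminal prosecution from 2000-05-13 to 2000-12-27 does not toll the period, because no stated rule makes a criminal prosecution a tolling event.
None of the other events listed affects the running of the period under the stated rules.
Filing on 2006-09-21 missed the 2006-07-27 deadline — the action is time-barred.

TIME-BARRED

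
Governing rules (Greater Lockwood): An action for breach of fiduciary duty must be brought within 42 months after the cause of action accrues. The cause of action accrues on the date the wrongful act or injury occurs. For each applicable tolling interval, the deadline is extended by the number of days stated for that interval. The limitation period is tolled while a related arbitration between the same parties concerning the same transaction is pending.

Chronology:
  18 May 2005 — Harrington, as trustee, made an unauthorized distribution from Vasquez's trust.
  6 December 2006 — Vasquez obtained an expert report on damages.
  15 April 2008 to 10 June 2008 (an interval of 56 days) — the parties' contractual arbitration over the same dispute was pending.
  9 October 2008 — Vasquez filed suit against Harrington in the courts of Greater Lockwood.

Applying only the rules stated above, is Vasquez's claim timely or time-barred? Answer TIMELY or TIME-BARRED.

The cause of action accrued on 18 May 2005, the date of the act.
42 months from 18 May 2005 is 18 November 2008.
The period was tolled for 56 days by the pending related arbitration (15 April 2008 to 10 June 2008), pushing the deadline to 13 January 2009.
Nothing else in the chronology tolls or restarts the period.
Vasquez filed on 9 October 2008, before the 13 January 2009 deadline, so the action is timely.

TIMELY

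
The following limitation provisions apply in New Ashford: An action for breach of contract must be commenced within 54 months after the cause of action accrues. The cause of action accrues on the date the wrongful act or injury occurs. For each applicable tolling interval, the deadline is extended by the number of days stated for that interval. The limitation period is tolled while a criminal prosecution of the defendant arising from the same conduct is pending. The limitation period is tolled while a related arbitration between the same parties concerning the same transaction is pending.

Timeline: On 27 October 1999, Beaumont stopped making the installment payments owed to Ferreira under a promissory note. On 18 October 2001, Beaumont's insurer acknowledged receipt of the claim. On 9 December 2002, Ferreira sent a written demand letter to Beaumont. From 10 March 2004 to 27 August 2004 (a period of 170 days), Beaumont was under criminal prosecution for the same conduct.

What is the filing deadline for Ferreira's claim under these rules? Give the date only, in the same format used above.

14 October 2004

The claim accrued on 27 October 1999, when the wrongful act occurred.
Adding the 54 months base period to 27 October 1999 gives a deadline of 27 April 2004, before any tolling.
Because the pending criminal prosecution ran from 10 March 2004 to 27 August 2004, the deadline is extended by 170 days to 14 October 2004.
None of the other events listed affects the running of the period under the stated rules.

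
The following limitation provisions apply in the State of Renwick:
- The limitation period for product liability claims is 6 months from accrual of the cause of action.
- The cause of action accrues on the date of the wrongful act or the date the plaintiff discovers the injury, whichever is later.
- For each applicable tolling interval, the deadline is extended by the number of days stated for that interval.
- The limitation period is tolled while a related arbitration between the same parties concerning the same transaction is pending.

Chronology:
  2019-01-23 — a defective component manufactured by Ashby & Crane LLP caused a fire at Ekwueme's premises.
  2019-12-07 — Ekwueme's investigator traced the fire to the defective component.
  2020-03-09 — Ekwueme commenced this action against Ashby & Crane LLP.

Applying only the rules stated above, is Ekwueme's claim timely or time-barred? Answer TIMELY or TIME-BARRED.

Because discovery on 2019-12-07 post-dates the 2019-01-23 act, accrual under the later-of rule falls on 2019-12-07.
The untolled deadline — 6 months after 2019-12-07 — is 2020-06-07.
Ekwueme filed on 2020-03-09, before the 2020-06-07 deadline, so the action is timely.

TIMELY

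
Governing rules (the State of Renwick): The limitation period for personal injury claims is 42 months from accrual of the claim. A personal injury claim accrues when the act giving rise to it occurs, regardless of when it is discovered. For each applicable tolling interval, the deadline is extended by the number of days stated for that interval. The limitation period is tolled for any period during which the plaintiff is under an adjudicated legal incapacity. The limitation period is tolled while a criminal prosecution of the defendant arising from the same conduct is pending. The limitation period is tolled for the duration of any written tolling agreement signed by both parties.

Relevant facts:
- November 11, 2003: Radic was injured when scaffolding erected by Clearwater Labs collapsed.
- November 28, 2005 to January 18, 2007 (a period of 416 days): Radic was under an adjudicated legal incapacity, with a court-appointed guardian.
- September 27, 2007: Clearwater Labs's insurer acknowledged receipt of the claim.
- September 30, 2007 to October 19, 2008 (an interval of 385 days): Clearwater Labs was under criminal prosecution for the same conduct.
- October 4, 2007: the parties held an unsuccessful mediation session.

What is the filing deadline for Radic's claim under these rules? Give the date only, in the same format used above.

July 20, 2009

The claim accrued on November 11, 2003, the date of the act.
42 months from November 11, 2003 is May 11, 2007.
The period was tolled for 416 days by the plaintiff's legal incapacity (November 28, 2005 to January 18, 2007), pushing the deadline to June 30, 2008.
Because the pending criminal prosecution ran from September 30, 2007 to October 19, 2008, the deadline is extended by 385 days to July 20, 2009.
None of the other events listed affects the running of the period under the stated rules.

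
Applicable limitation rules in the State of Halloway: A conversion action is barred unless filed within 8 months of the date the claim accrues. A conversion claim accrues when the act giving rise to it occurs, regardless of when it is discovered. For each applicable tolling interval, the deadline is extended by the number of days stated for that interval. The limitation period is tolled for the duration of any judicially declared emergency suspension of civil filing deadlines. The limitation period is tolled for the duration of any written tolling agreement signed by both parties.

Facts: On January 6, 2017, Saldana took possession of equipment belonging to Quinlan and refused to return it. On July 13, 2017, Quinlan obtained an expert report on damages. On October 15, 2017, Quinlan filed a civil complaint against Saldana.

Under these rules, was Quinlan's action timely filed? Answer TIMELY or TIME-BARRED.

TIME-BARRED

The claim accrued on January 6, 2017, when the wrongful act occurred.
The untolled deadline — 8 months after January 6, 2017 — is September 6, 2017.
Nothing else in the chronology tolls or restarts the period.
The October 15, 2017 filing falls after the September 6, 2017 deadline; the claim is time-barred.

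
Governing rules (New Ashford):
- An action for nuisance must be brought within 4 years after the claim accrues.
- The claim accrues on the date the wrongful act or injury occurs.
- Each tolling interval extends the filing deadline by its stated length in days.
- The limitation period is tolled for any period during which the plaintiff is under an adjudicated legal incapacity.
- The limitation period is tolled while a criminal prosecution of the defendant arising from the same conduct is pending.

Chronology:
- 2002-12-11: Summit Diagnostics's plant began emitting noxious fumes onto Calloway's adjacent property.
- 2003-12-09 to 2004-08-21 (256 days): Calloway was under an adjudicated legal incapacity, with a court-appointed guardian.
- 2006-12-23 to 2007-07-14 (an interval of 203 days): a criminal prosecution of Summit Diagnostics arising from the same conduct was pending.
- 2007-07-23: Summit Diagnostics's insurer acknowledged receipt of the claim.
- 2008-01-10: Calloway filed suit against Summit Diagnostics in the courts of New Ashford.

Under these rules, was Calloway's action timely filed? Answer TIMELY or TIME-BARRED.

The claim accrued on 2002-12-11, the date of the act.
The untolled deadline — 4 years after 2002-12-11 — is 2006-12-11.
The plaintiff's legal incapacity from 2003-12-09 to 2004-08-21 tolled the period for 256 days, extending the deadline to 2007-08-24.
The period was tolled for 203 days by the pending criminal prosecution (2006-12-23 to 2007-07-14), pushing the deadline to 2008-03-14.
None of the other events listed affects the running of the period under the stated rules.
Calloway filed on 2008-01-10, before the 2008-03-14 deadline, so the action is timely.

TIMELY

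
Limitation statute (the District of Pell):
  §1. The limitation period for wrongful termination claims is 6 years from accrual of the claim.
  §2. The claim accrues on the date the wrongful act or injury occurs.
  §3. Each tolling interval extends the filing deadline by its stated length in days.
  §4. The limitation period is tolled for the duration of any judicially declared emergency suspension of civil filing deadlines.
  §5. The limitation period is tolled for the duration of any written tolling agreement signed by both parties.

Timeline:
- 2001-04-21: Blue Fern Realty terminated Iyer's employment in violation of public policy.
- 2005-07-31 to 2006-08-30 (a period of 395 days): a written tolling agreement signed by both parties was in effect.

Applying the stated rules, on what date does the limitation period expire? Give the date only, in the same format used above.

The limitation period began to run on 2001-04-21.
The untolled deadline — 6 years after 2001-04-21 — is 2007-04-21.
The period was tolled for 395 days by the written tolling agreement (2005-07-31 to 2006-08-30), pushing the deadline to 2008-05-20.

2008-05-20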